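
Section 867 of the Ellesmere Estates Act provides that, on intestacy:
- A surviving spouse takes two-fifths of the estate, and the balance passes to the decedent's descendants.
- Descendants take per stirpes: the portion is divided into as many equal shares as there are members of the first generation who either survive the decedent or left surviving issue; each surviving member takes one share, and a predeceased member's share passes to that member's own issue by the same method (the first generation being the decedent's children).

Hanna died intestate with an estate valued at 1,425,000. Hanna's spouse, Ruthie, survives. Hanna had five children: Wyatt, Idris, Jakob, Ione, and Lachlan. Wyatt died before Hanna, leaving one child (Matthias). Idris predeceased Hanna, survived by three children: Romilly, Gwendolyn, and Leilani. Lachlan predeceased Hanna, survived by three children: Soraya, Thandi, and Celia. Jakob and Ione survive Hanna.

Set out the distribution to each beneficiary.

Ruthie: 570,000; Matthias: 171,000; Romilly: 57,000; Gwendolyn: 57,000; Leilani: 57,000; Jakob: 171,000; Ione: 171,000; Soraya: 57,000; Thandi: 57,000; Celia: 57,000

Ruthie takes two-fifths of 1,425,000 = 570,000. The remaining 855,000 passes to the descendants.
The descendants' portion (855,000) is divided into 5 shares of 171,000: Jakob and Ione each take 171,000; Wyatt's 171,000 share passes to Wyatt's issue; Idris's 171,000 share passes to Idris's issue; Lachlan's 171,000 share passes to Lachlan's issue.
Wyatt's share (171,000) passes entirely to Matthias.
Idris's share (171,000) is divided into 3 shares of 57,000: Romilly, Gwendolyn, and Leilani each take 57,000.
Lachlan's share (171,000) is divided into 3 shares of 57,000: Soraya, Thandi, and Celia each take 57,000.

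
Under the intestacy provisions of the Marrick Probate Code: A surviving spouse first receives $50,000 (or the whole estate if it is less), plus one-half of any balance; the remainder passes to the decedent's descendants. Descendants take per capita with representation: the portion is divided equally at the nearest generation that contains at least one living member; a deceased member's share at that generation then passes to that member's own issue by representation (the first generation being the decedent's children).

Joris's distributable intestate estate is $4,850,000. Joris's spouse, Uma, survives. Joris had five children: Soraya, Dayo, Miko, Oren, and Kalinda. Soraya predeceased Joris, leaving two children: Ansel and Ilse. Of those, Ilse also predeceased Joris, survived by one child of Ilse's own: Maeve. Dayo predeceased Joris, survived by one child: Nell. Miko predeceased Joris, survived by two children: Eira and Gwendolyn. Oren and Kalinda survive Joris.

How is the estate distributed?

Uma first takes $50,000, leaving a balance of $4,800,000. Uma then takes one-half of the balance ($2,400,000), for a total of $2,450,000. The remaining $2,400,000 passes to the descendants.
The descendants' portion ($2,400,000) is divided into 5 shares of $480,000: Oren and Kalinda each take $480,000; Soraya's $480,000 share passes to Soraya's issue; Dayo's $480,000 share passes to Dayo's issue; Miko's $480,000 share passes to Miko's issue.
Soraya's share ($480,000) is divided into 2 shares of $240,000: Ansel takes $240,000; Ilse's $240,000 share passes to Ilse's issue.
Ilse's share ($240,000) passes entirely to Maeve.
Dayo's share ($480,000) passes entirely to Nell.
Miko's share ($480,000) is divided into 2 shares of $240,000: Eira and Gwendolyn each take $240,000.

Uma: $2,450,000; Ansel: $240,000; Maeve: $240,000; Nell: $480,000; Eira: $240,000; Gwendolyn: $240,000; Oren: $480,000; Kalinda: $480,000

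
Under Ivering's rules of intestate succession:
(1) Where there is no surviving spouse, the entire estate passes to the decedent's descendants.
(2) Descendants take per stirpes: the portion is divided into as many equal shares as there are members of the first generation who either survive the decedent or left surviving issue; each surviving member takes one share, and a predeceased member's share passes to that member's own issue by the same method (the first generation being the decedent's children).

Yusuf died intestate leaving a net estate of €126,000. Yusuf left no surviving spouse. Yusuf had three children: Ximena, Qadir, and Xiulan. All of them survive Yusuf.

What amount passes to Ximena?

Ximena receives €42,000.

The entire €126,000 passes to the descendants.
That amount (€126,000) is divided into 3 shares of €42,000: Ximena, Qadir, and Xiulan each take €42,000.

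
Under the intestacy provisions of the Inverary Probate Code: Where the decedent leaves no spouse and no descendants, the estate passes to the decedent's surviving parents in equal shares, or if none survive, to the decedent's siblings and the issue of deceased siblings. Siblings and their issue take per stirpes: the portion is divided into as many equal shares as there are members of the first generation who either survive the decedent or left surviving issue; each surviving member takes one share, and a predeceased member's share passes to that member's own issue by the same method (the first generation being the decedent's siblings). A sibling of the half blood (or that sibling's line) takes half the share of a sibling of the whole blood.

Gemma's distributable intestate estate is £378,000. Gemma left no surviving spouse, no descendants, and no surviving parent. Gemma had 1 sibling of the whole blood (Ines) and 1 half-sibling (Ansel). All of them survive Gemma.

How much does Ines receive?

Ines receives £252,000.

The entire £378,000 passes to the siblings and their issue.
Counting each half-blood sibling's line as half a unit, there are 3/2 units in £378,000, so one unit is £252,000. Whole-blood lines (Ines) take £252,000 each; half-blood lines (Ansel) take £126,000 each.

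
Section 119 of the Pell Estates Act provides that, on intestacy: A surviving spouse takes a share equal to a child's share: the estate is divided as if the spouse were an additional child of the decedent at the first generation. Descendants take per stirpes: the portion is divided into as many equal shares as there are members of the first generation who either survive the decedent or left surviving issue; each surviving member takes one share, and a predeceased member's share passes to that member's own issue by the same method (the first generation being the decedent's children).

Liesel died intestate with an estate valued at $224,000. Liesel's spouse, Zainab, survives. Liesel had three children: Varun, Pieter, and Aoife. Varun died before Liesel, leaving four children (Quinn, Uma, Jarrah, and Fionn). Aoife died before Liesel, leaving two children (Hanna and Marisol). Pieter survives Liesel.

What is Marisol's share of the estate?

Marisol receives $28,000.

The spouse counts as an additional share at the children's level, so there are 4 primary shares of $56,000. Zainab takes one such share ($56,000).
The children's combined portion ($168,000) is divided into 3 shares of $56,000: Pieter takes $56,000; Varun's $56,000 share passes to Varun's issue; Aoife's $56,000 share passes to Aoife's issue.
Varun's share ($56,000) is divided into 4 shares of $14,000: Quinn, Uma, Jarrah, and Fionn each take $14,000.
Aoife's share ($56,000) is divided into 2 shares of $28,000: Hanna and Marisol each take $28,000.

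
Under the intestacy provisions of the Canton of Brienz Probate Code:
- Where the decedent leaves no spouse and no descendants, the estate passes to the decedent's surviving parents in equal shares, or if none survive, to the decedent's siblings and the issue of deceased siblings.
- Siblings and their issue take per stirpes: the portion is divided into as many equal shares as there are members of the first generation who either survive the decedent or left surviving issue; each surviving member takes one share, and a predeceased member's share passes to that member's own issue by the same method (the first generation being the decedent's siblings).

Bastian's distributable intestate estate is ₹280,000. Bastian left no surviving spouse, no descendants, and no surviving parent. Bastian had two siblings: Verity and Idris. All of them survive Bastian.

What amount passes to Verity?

The entire ₹280,000 passes to the siblings and their issue.
That amount (₹280,000) is divided into 2 shares of ₹140,000: Verity and Idris each take ₹140,000.

Verity receives ₹140,000.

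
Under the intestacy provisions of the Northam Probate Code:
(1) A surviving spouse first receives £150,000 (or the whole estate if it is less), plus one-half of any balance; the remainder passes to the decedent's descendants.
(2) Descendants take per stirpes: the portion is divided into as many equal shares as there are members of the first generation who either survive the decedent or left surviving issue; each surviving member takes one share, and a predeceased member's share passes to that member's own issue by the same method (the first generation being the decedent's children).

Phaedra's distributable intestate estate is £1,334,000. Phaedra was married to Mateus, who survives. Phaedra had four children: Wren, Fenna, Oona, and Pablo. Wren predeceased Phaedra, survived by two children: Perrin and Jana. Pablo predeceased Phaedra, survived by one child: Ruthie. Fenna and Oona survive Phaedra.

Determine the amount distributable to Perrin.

Perrin receives £74,000.

Mateus first takes £150,000, leaving a balance of £1,184,000. Mateus then takes one-half of the balance (£592,000), for a total of £742,000. The remaining £592,000 passes to the descendants.
The descendants' portion (£592,000) is divided into 4 shares of £148,000: Fenna and Oona each take £148,000; Wren's £148,000 share passes to Wren's issue; Pablo's £148,000 share passes to Pablo's issue.
Wren's share (£148,000) is divided into 2 shares of £74,000: Perrin and Jana each take £74,000.
Pablo's share (£148,000) passes entirely to Ruthie.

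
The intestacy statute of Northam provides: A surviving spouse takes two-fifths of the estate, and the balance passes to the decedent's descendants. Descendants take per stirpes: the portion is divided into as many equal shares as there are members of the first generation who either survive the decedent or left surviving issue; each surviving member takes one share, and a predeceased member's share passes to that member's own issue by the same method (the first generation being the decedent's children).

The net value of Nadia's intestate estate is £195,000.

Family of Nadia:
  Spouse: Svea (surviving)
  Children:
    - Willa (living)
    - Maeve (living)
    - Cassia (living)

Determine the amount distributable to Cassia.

Svea takes two-fifths of £195,000 = £78,000. The remaining £117,000 passes to the descendants.
The descendants' portion (£117,000) is divided into 3 shares of £39,000: Willa, Maeve, and Cassia each take £39,000.

Cassia receives £39,000.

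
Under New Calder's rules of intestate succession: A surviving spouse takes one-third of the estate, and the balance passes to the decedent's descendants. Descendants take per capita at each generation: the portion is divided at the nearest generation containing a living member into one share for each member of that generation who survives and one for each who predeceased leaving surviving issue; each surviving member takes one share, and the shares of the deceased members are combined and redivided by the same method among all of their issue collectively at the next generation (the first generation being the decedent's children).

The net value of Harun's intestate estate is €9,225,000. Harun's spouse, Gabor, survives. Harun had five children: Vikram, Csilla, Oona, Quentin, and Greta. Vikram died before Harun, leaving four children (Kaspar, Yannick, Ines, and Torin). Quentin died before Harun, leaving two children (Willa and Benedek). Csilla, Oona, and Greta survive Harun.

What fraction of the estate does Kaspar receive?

Kaspar receives 2/45 of the estate.

Gabor takes one-third of €9,225,000 = €3,075,000. The remaining €6,150,000 passes to the descendants.
The descendants' portion (€6,150,000) is divided at the children's generation into 5 shares of €1,230,000. Csilla, Oona, and Greta each take €1,230,000. The 2 shares of the deceased (Vikram and Quentin) are combined into a pool of €2,460,000.
That pool (€2,460,000) is divided at the grandchildren's generation equally among Kaspar, Yannick, Ines, Torin, Willa, and Benedek: €410,000 each.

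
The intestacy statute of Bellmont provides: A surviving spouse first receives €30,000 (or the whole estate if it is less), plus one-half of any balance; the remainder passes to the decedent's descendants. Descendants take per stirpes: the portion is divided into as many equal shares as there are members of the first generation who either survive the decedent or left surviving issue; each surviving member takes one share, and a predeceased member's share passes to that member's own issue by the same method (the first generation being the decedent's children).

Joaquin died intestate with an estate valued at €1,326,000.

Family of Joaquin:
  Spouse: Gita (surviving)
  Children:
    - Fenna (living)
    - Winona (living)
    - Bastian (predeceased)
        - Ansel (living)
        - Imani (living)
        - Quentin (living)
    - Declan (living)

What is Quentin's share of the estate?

Quentin receives €54,000.

Gita first takes €30,000, leaving a balance of €1,296,000. Gita then takes one-half of the balance (€648,000), for a total of €678,000. The remaining €648,000 passes to the descendants.
The descendants' portion (€648,000) is divided into 4 shares of €162,000: Fenna, Winona, and Declan each take €162,000; Bastian's €162,000 share passes to Bastian's issue.
Bastian's share (€162,000) is divided into 3 shares of €54,000: Ansel, Imani, and Quentin each take €54,000.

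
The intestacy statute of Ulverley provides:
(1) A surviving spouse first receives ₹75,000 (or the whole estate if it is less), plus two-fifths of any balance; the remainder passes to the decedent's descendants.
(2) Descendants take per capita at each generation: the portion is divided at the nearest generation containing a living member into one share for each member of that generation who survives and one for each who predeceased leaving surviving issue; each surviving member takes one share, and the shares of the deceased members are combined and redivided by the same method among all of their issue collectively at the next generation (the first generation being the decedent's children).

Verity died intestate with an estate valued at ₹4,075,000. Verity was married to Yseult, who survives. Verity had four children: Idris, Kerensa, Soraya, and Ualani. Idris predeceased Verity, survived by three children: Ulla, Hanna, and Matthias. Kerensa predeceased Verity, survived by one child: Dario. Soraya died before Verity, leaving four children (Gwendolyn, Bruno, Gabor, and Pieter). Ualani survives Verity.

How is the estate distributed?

Yseult: ₹1,675,000; Ulla: ₹225,000; Hanna: ₹225,000; Matthias: ₹225,000; Dario: ₹225,000; Gwendolyn: ₹225,000; Bruno: ₹225,000; Gabor: ₹225,000; Pieter: ₹225,000; Ualani: ₹600,000

Yseult first takes ₹75,000, leaving a balance of ₹4,000,000. Yseult then takes two-fifths of the balance (₹1,600,000), for a total of ₹1,675,000. The remaining ₹2,400,000 passes to the descendants.
The descendants' portion (₹2,400,000) is divided at the children's generation into 4 shares of ₹600,000. Ualani takes ₹600,000. The 3 shares of the deceased (Idris, Kerensa, and Soraya) are combined into a pool of ₹1,800,000.
That pool (₹1,800,000) is divided at the grandchildren's generation equally among Ulla, Hanna, Matthias, Dario, Gwendolyn, Bruno, Gabor, and Pieter: ₹225,000 each.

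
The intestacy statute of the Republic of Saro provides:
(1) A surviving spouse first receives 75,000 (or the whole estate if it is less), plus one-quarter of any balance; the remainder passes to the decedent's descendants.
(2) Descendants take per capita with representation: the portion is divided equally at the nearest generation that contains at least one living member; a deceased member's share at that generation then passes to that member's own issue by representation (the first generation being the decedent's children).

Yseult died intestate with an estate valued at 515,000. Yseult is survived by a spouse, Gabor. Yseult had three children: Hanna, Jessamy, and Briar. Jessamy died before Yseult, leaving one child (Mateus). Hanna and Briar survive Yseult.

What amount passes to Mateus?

Mateus receives 110,000.

Gabor first takes 75,000, leaving a balance of 440,000. Gabor then takes one-quarter of the balance (110,000), for a total of 185,000. The remaining 330,000 passes to the descendants.
The descendants' portion (330,000) is divided into 3 shares of 110,000: Hanna and Briar each take 110,000; Jessamy's 110,000 share passes to Jessamy's issue.
Jessamy's share (110,000) passes entirely to Mateus.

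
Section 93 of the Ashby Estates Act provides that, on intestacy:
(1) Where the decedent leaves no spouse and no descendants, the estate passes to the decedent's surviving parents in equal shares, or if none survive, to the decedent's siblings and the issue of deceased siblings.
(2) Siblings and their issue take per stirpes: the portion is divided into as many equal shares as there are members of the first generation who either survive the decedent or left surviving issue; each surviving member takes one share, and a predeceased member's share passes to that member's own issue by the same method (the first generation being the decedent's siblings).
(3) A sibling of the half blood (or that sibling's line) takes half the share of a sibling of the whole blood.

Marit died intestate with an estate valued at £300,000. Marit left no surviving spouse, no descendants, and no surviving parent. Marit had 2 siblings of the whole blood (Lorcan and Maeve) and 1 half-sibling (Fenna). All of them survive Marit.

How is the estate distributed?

Lorcan: £120,000; Fenna: £60,000; Maeve: £120,000

The entire £300,000 passes to the siblings and their issue.
Counting each half-blood sibling's line as half a unit, there are 5/2 units in £300,000, so one unit is £120,000. Whole-blood lines (Lorcan and Maeve) take £120,000 each; half-blood lines (Fenna) take £60,000 each.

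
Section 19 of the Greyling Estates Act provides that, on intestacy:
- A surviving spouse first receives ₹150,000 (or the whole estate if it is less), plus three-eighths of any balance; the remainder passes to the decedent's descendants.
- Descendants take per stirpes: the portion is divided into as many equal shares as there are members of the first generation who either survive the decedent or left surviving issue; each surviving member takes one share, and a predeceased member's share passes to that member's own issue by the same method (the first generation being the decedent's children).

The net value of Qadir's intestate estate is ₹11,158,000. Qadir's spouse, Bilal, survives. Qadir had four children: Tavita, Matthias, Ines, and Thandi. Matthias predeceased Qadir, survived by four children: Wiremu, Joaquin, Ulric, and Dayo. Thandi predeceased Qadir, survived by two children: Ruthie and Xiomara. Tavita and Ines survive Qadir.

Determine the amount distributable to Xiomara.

Bilal first takes ₹150,000, leaving a balance of ₹11,008,000. Bilal then takes three-eighths of the balance (₹4,128,000), for a total of ₹4,278,000. The remaining ₹6,880,000 passes to the descendants.
The descendants' portion (₹6,880,000) is divided into 4 shares of ₹1,720,000: Tavita and Ines each take ₹1,720,000; Matthias's ₹1,720,000 share passes to Matthias's issue; Thandi's ₹1,720,000 share passes to Thandi's issue.
Matthias's share (₹1,720,000) is divided into 4 shares of ₹430,000: Wiremu, Joaquin, Ulric, and Dayo each take ₹430,000.
Thandi's share (₹1,720,000) is divided into 2 shares of ₹860,000: Ruthie and Xiomara each take ₹860,000.

Xiomara receives ₹860,000.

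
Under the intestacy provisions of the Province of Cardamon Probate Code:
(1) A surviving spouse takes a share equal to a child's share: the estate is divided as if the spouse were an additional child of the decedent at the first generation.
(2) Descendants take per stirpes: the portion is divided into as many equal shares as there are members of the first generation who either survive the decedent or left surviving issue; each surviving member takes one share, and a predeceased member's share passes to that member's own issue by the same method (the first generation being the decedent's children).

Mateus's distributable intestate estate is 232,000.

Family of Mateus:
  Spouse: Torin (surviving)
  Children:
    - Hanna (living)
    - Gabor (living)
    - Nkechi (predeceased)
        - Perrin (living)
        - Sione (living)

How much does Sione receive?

Sione receives 29,000.

The spouse counts as an additional share at the children's level, so there are 4 primary shares of 58,000. Torin takes one such share (58,000).
The children's combined portion (174,000) is divided into 3 shares of 58,000: Hanna and Gabor each take 58,000; Nkechi's 58,000 share passes to Nkechi's issue.
Nkechi's share (58,000) is divided into 2 shares of 29,000: Perrin and Sione each take 29,000.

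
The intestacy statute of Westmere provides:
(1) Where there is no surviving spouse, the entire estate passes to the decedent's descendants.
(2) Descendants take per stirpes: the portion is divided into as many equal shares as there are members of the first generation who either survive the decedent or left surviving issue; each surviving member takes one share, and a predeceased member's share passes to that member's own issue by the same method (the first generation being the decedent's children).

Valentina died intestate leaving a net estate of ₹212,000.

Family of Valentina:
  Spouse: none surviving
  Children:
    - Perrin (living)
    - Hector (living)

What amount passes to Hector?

The entire ₹212,000 passes to the descendants.
That amount (₹212,000) is divided into 2 shares of ₹106,000: Perrin and Hector each take ₹106,000.

Hector receives ₹106,000.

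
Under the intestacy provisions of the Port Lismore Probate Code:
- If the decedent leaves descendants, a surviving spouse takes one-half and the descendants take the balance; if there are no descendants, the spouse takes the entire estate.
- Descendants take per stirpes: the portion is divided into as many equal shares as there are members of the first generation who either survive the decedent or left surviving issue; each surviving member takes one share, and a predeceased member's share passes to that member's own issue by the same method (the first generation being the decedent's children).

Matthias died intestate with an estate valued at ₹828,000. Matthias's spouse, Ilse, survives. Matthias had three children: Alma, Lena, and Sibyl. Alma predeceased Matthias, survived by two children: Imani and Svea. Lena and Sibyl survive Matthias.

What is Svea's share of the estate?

Svea receives ₹69,000.

Ilse takes one-half of ₹828,000 = ₹414,000. The remaining ₹414,000 passes to the descendants.
The descendants' portion (₹414,000) is divided into 3 shares of ₹138,000: Lena and Sibyl each take ₹138,000; Alma's ₹138,000 share passes to Alma's issue.
Alma's share (₹138,000) is divided into 2 shares of ₹69,000: Imani and Svea each take ₹69,000.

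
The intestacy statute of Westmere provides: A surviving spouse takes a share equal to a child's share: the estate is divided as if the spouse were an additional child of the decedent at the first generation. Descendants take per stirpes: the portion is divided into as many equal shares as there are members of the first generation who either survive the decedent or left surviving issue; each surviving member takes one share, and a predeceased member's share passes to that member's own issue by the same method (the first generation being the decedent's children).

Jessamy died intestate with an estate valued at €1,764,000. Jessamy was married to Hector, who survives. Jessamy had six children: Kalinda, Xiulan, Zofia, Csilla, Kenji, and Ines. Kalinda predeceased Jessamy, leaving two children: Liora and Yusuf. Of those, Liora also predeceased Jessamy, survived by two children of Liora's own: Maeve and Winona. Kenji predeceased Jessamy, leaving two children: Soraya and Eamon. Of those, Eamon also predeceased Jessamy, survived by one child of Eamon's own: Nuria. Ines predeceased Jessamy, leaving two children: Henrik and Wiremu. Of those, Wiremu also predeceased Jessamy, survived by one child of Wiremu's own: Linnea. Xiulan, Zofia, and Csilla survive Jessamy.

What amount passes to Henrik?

Henrik receives €126,000.

The spouse counts as an additional share at the children's level, so there are 7 primary shares of €252,000. Hector takes one such share (€252,000).
The children's combined portion (€1,512,000) is divided into 6 shares of €252,000: Xiulan, Zofia, and Csilla each take €252,000; Kalinda's €252,000 share passes to Kalinda's issue; Kenji's €252,000 share passes to Kenji's issue; Ines's €252,000 share passes to Ines's issue.
Kalinda's share (€252,000) is divided into 2 shares of €126,000: Yusuf takes €126,000; Liora's €126,000 share passes to Liora's issue.
Liora's share (€126,000) is divided into 2 shares of €63,000: Maeve and Winona each take €63,000.
Kenji's share (€252,000) is divided into 2 shares of €126,000: Soraya takes €126,000; Eamon's €126,000 share passes to Eamon's issue.
Eamon's share (€126,000) passes entirely to Nuria.
Ines's share (€252,000) is divided into 2 shares of €126,000: Henrik takes €126,000; Wiremu's €126,000 share passes to Wiremu's issue.
Wiremu's share (€126,000) passes entirely to Linnea.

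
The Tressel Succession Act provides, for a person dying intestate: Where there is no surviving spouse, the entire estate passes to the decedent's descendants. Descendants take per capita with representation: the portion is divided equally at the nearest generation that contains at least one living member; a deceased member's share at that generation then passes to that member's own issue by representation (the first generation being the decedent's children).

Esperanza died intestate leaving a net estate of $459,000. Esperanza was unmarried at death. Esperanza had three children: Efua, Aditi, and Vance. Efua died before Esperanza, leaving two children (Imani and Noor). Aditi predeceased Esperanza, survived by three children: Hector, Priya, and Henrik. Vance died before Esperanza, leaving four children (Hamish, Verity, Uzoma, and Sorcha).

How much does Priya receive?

The entire $459,000 passes to the descendants.
No child survives, so the initial division is made at the grandchildren's generation.
That amount ($459,000) is divided into 9 shares of $51,000: Imani, Noor, Hector, Priya, Henrik, Hamish, Verity, Uzoma, and Sorcha each take $51,000.

Priya receives $51,000.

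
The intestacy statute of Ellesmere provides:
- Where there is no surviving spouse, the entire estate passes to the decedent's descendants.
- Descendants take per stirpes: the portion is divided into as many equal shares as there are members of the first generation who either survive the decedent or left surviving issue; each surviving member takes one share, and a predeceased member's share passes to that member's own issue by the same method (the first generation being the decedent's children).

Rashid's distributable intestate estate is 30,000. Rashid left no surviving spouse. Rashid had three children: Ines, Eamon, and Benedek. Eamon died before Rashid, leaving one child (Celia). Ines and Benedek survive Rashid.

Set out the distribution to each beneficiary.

Ines: 10,000; Celia: 10,000; Benedek: 10,000

The entire 30,000 passes to the descendants.
That amount (30,000) is divided into 3 shares of 10,000: Ines and Benedek each take 10,000; Eamon's 10,000 share passes to Eamon's issue.
Eamon's share (10,000) passes entirely to Celia.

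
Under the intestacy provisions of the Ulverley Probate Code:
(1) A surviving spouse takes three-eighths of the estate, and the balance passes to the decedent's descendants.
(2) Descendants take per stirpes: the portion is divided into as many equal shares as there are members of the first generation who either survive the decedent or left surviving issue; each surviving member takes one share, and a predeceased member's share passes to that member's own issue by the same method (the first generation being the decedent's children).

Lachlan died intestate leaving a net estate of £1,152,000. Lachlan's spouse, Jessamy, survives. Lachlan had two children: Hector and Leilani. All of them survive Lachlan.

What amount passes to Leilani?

Leilani receives £360,000.

Jessamy takes three-eighths of £1,152,000 = £432,000. The remaining £720,000 passes to the descendants.
The descendants' portion (£720,000) is divided into 2 shares of £360,000: Hector and Leilani each take £360,000.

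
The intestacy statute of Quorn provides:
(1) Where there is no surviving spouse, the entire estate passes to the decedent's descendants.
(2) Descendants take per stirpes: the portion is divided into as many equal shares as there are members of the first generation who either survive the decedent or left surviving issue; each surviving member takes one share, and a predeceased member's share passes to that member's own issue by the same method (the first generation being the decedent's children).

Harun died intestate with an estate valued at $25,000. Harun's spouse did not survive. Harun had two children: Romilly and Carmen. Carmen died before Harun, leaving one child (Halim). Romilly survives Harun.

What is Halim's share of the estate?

The entire $25,000 passes to the descendants.
That amount ($25,000) is divided into 2 shares of $12,500: Romilly takes $12,500; Carmen's $12,500 share passes to Carmen's issue.
Carmen's share ($12,500) passes entirely to Halim.

Halim receives $12,500.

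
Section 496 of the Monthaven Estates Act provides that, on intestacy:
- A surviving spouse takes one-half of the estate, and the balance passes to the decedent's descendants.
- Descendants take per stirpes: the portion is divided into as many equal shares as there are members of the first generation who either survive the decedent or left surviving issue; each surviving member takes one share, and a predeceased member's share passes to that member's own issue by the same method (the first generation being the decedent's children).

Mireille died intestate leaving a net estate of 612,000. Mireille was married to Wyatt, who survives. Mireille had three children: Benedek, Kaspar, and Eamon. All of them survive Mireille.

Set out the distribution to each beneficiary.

Wyatt takes one-half of 612,000 = 306,000. The remaining 306,000 passes to the descendants.
The descendants' portion (306,000) is divided into 3 shares of 102,000: Benedek, Kaspar, and Eamon each take 102,000.

Wyatt: 306,000; Benedek: 102,000; Kaspar: 102,000; Eamon: 102,000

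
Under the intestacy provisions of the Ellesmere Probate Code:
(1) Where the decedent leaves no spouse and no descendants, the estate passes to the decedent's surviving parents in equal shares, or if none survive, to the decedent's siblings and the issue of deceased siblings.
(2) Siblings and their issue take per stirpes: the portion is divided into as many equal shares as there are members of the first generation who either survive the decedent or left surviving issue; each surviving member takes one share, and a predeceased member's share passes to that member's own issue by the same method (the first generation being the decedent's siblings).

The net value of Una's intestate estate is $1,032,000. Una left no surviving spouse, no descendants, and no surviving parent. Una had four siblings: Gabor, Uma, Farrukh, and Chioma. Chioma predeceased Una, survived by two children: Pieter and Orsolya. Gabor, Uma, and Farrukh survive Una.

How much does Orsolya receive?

The entire $1,032,000 passes to the siblings and their issue.
That amount ($1,032,000) is divided into 4 shares of $258,000: Gabor, Uma, and Farrukh each take $258,000; Chioma's $258,000 share passes to Chioma's issue.
Chioma's share ($258,000) is divided into 2 shares of $129,000: Pieter and Orsolya each take $129,000.

Orsolya receives $129,000.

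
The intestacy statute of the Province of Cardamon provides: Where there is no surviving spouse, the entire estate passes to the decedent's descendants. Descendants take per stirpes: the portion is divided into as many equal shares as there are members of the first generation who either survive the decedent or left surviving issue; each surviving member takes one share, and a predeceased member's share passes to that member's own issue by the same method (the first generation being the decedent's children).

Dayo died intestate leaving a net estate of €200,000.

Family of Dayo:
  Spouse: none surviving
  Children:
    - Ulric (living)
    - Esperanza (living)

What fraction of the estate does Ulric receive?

Ulric receives 1/2 of the estate.

The entire €200,000 passes to the descendants.
That amount (€200,000) is divided into 2 shares of €100,000: Ulric and Esperanza each take €100,000.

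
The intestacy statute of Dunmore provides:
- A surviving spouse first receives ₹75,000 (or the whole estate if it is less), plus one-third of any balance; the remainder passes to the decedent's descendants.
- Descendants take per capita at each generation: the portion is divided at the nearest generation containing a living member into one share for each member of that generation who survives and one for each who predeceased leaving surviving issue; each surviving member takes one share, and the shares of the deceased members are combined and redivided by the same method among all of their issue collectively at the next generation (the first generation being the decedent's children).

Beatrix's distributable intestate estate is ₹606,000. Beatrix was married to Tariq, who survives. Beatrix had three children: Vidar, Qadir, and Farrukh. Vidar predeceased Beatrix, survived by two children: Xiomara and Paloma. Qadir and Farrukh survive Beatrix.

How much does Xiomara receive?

Tariq first takes ₹75,000, leaving a balance of ₹531,000. Tariq then takes one-third of the balance (₹177,000), for a total of ₹252,000. The remaining ₹354,000 passes to the descendants.
The descendants' portion (₹354,000) is divided at the children's generation into 3 shares of ₹118,000. Qadir and Farrukh each take ₹118,000. The remaining share for the deceased Vidar (₹118,000) is carried to the next generation.
That pool (₹118,000) is divided at the grandchildren's generation equally among Xiomara and Paloma: ₹59,000 each.

Xiomara receives ₹59,000.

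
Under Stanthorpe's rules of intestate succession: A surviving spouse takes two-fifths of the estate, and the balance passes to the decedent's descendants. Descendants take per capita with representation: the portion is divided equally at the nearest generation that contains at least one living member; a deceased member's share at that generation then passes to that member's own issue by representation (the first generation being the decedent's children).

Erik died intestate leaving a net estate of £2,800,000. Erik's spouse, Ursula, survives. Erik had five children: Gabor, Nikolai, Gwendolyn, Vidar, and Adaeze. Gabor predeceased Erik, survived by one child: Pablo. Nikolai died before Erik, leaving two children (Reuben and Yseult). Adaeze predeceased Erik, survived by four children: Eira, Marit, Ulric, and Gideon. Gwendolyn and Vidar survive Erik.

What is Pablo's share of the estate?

Ursula takes two-fifths of £2,800,000 = £1,120,000. The remaining £1,680,000 passes to the descendants.
The descendants' portion (£1,680,000) is divided into 5 shares of £336,000: Gwendolyn and Vidar each take £336,000; Gabor's £336,000 share passes to Gabor's issue; Nikolai's £336,000 share passes to Nikolai's issue; Adaeze's £336,000 share passes to Adaeze's issue.
Gabor's share (£336,000) passes entirely to Pablo.
Nikolai's share (£336,000) is divided into 2 shares of £168,000: Reuben and Yseult each take £168,000.
Adaeze's share (£336,000) is divided into 4 shares of £84,000: Eira, Marit, Ulric, and Gideon each take £84,000.

Pablo receives £336,000.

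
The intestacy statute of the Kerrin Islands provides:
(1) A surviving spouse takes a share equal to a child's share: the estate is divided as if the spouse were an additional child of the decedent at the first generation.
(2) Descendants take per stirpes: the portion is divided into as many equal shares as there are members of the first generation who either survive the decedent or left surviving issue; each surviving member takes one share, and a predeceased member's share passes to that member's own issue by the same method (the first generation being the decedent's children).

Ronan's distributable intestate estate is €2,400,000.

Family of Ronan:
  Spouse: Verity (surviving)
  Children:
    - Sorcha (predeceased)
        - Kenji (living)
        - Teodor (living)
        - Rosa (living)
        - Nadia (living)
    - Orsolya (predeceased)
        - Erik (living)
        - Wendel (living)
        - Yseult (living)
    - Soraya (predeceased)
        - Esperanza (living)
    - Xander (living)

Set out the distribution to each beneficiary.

Verity: €480,000; Kenji: €120,000; Teodor: €120,000; Rosa: €120,000; Nadia: €120,000; Erik: €160,000; Wendel: €160,000; Yseult: €160,000; Esperanza: €480,000; Xander: €480,000

The spouse counts as an additional share at the children's level, so there are 5 primary shares of €480,000. Verity takes one such share (€480,000).
The children's combined portion (€1,920,000) is divided into 4 shares of €480,000: Xander takes €480,000; Sorcha's €480,000 share passes to Sorcha's issue; Orsolya's €480,000 share passes to Orsolya's issue; Soraya's €480,000 share passes to Soraya's issue.
Sorcha's share (€480,000) is divided into 4 shares of €120,000: Kenji, Teodor, Rosa, and Nadia each take €120,000.
Orsolya's share (€480,000) is divided into 3 shares of €160,000: Erik, Wendel, and Yseult each take €160,000.
Soraya's share (€480,000) passes entirely to Esperanza.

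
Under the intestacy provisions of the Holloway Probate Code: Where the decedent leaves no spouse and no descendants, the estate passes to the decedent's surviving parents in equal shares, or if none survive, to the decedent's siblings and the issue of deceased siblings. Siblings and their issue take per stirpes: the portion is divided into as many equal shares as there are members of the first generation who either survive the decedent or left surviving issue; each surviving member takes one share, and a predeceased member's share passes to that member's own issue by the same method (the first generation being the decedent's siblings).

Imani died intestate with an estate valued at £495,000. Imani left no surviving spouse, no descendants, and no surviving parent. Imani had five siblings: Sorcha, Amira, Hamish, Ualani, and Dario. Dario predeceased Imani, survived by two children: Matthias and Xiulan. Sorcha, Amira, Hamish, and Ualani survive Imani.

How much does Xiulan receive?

Xiulan receives £49,500.

The entire £495,000 passes to the siblings and their issue.
That amount (£495,000) is divided into 5 shares of £99,000: Sorcha, Amira, Hamish, and Ualani each take £99,000; Dario's £99,000 share passes to Dario's issue.
Dario's share (£99,000) is divided into 2 shares of £49,500: Matthias and Xiulan each take £49,500.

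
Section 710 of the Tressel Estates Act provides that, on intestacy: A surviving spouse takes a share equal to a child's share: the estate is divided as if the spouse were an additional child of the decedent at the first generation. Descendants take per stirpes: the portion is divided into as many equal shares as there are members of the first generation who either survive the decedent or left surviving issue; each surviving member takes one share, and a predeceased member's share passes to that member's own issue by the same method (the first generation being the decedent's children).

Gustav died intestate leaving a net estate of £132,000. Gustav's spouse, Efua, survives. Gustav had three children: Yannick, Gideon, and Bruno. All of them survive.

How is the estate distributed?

Efua: £33,000; Yannick: £33,000; Gideon: £33,000; Bruno: £33,000

The spouse counts as an additional share at the children's level, so there are 4 primary shares of £33,000. Efua takes one such share (£33,000).
The children's combined portion (£99,000) is divided into 3 shares of £33,000: Yannick, Gideon, and Bruno each take £33,000.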